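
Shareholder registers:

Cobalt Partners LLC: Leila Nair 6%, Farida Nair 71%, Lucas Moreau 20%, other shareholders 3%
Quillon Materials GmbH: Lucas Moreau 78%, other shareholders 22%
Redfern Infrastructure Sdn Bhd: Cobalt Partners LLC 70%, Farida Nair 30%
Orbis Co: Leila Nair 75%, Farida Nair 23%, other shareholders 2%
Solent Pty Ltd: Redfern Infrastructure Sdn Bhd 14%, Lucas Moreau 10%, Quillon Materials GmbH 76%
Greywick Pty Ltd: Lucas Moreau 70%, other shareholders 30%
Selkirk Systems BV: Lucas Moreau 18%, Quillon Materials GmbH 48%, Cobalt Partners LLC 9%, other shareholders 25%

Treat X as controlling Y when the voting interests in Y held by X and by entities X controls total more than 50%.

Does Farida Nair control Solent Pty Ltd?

No

Farida holds 71% of Cobalt, so Farida controls Cobalt.
Cobalt and Farida together hold 70% + 30% = 100% of Redfern, so Farida controls Redfern.
In Solent, Farida's side holds only 14%, not > 50%.
So Farida does not control Solent.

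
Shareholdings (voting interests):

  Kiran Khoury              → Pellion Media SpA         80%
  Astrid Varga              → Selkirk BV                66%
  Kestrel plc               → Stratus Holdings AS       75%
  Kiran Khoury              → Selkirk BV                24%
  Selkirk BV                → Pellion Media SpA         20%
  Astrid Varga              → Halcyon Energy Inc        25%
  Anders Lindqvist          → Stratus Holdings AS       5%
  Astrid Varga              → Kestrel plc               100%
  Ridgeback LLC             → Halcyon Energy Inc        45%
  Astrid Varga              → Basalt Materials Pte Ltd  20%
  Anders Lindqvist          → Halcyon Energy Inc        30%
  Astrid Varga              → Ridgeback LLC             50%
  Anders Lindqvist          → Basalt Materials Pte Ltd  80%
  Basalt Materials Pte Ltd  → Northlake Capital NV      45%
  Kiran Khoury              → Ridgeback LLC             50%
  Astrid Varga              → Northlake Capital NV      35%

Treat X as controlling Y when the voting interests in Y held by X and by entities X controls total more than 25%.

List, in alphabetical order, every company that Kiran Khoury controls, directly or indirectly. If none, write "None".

Kiran holds 50% of Ridgeback, so Kiran controls Ridgeback.
Ridgeback holds 45% of Halcyon, so Kiran controls Halcyon.
Kiran holds 80% of Pellion, so Kiran controls Pellion.
No other company's threshold is met.

Halcyon Energy Inc, Pellion Media SpA, Ridgeback LLC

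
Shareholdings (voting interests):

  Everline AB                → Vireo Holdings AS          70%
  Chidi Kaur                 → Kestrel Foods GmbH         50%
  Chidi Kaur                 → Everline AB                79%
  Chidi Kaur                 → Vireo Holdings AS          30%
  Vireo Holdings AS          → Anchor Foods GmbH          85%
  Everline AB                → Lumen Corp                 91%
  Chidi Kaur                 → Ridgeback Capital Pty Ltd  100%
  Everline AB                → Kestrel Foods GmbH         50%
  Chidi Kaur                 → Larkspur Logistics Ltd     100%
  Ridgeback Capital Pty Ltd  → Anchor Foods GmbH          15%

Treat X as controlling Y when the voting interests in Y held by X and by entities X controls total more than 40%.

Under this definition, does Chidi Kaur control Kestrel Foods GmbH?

Yes

Chidi holds 79% of Everline, so Chidi controls Everline.
Chidi and Everline together hold 50% + 50% = 100% of Kestrel, so Chidi controls Kestrel.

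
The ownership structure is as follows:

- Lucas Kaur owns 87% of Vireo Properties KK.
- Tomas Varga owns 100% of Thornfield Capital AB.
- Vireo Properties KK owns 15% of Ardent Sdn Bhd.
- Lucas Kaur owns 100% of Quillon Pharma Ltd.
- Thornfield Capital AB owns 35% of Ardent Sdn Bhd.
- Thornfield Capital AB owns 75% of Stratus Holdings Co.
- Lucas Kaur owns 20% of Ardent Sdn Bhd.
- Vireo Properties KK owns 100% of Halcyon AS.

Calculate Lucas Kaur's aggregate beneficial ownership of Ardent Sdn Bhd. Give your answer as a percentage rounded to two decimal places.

Lucas reaches Ardent along 2 paths.
Direct stake: 20% = 20%.
Via Vireo: 87% × 15% = 13.05%.
Total: 20% + 13.05% = 33.05%.

33.05%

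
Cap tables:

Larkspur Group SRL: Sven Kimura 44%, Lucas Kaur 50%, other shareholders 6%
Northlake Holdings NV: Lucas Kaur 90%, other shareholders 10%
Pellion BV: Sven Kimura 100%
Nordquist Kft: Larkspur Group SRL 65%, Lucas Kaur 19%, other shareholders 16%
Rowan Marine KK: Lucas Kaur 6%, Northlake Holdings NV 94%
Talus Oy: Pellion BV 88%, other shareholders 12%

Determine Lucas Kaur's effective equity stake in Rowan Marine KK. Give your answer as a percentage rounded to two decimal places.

Lucas reaches Rowan along 2 paths.
Direct stake: 6% = 6%.
Via Northlake: 90% × 94% = 84.6%.
Total: 6% + 84.6% = 90.6%.
Rounded: 90.60%.

90.60%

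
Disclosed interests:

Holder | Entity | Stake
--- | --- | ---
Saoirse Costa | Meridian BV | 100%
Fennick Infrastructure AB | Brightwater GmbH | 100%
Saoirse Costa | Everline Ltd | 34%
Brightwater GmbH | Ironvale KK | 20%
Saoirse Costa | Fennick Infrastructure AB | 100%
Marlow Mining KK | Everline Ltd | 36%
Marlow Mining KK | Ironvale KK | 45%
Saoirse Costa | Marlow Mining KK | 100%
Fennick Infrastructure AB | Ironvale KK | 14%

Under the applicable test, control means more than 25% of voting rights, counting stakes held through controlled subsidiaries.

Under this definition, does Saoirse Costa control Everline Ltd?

Yes

Saoirse holds 100% of Marlow, so Saoirse controls Marlow.
Marlow and Saoirse together hold 36% + 34% = 70% of Everline, so Saoirse controls Everline.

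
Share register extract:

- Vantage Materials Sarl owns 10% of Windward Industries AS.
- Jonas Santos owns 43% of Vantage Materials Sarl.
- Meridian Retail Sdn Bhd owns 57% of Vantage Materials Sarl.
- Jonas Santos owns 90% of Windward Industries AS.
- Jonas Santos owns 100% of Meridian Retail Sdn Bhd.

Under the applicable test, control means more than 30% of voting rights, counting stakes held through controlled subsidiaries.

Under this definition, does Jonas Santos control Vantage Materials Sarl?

Yes

Jonas holds 100% of Meridian, so Jonas controls Meridian.
Meridian and Jonas together hold 57% + 43% = 100% of Vantage, so Jonas controls Vantage.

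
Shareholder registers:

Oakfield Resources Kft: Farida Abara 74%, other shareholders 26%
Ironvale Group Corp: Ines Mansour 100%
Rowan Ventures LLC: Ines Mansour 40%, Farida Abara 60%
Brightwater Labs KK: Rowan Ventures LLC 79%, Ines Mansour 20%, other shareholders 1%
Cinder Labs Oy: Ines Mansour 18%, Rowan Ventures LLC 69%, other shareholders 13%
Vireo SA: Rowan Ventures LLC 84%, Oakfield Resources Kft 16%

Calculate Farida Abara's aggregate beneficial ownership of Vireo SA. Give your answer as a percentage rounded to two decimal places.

Farida reaches Vireo along 2 paths.
Via Rowan: 60% × 84% = 50.4%.
Via Oakfield: 74% × 16% = 11.84%.
Total: 50.4% + 11.84% = 62.24%.

62.24%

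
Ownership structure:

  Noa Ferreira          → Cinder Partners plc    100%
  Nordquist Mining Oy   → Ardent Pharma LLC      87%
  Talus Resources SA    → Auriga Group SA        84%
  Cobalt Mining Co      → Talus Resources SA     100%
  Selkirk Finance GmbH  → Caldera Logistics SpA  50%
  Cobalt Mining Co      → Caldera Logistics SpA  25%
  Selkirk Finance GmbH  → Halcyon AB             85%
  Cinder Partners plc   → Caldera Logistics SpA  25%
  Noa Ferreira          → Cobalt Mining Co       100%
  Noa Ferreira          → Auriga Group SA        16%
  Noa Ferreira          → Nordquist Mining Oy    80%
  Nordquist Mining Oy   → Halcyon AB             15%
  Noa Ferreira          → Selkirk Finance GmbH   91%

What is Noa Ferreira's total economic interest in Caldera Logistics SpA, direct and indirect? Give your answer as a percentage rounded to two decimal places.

Noa reaches Caldera along 3 paths.
Via Cobalt: 100% × 25% = 25%.
Via Cinder: 100% × 25% = 25%.
Via Selkirk: 91% × 50% = 45.5%.
Total: 25% + 25% + 45.5% = 95.5%.
Rounded: 95.50%.

95.50%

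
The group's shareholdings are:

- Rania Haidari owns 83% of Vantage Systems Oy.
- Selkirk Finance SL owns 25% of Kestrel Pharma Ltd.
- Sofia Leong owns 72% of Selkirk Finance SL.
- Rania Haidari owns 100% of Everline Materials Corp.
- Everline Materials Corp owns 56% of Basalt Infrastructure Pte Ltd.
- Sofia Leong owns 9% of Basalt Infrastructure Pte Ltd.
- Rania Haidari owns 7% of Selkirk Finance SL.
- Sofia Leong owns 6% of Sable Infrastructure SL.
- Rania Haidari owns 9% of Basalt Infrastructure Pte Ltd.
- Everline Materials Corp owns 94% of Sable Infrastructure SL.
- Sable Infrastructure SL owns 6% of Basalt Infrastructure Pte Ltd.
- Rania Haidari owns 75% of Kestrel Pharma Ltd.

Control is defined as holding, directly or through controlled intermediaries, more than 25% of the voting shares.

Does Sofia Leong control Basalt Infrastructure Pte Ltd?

Sofia holds 72% of Selkirk, so Sofia controls Selkirk.
In Basalt, Sofia's side holds only 9%, not > 25%.
So Sofia does not control Basalt.

No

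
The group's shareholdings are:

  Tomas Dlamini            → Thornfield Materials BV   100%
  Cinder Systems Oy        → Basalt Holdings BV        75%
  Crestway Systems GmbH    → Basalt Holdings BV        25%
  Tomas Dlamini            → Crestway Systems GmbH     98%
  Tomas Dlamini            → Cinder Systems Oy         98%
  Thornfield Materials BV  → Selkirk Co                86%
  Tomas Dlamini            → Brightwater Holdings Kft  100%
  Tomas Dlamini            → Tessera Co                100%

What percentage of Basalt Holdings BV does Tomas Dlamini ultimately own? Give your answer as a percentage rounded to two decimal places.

98.00%

Tomas reaches Basalt along 2 paths.
Via Cinder: 98% × 75% = 73.5%.
Via Crestway: 98% × 25% = 24.5%.
Total: 73.5% + 24.5% = 98%.
Rounded: 98.00%.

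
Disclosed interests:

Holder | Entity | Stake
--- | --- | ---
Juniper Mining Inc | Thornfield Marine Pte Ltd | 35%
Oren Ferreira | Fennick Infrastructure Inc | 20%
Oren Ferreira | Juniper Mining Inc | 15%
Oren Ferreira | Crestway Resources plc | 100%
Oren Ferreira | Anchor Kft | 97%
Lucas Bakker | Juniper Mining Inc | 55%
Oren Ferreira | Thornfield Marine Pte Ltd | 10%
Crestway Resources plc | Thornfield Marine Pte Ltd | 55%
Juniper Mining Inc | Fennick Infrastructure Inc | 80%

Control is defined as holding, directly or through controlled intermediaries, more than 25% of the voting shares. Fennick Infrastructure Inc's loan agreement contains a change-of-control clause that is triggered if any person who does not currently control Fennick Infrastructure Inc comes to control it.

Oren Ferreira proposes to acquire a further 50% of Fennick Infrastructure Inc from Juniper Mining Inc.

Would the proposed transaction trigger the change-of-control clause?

The purchase adds only to Oren's holdings (Juniper's stake shrinks), so Oren is the only person who could newly come to control Fennick.
Oren holds 100% of Crestway, so Oren controls Crestway.
Oren holds 97% of Anchor, so Oren controls Anchor.
Oren and Crestway together hold 10% + 55% = 65% of Thornfield, so Oren controls Thornfield.
In Fennick, Oren's side holds only 20%, not > 25%.
So before the transaction, Oren does not control Fennick.
After the purchase, Oren's direct stake in Fennick rises to 20% + 50% = 70%, and Juniper's stake falls to 30%.
Oren holds 70% of Fennick, so Oren controls Fennick.
Oren did not control Fennick before and does after, so the clause is triggered.

Yes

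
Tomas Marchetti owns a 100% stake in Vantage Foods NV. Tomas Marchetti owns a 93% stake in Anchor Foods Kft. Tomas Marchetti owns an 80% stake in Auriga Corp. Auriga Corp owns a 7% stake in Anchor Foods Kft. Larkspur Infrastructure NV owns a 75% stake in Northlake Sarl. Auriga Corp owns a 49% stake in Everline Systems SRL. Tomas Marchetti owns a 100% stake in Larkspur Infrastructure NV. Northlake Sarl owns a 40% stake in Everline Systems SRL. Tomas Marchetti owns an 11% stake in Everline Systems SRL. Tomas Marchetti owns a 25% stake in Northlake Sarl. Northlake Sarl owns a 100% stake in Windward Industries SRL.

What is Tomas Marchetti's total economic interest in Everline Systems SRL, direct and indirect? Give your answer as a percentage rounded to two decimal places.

90.20%

Tomas reaches Everline along 4 paths.
Via Auriga: 80% × 49% = 39.2%.
Direct stake: 11% = 11%.
Via Northlake: 25% × 40% = 10%.
Via Larkspur → Northlake: 100% × 75% × 40% = 30%.
Total: 39.2% + 11% + 10% + 30% = 90.2%.
Rounded: 90.20%.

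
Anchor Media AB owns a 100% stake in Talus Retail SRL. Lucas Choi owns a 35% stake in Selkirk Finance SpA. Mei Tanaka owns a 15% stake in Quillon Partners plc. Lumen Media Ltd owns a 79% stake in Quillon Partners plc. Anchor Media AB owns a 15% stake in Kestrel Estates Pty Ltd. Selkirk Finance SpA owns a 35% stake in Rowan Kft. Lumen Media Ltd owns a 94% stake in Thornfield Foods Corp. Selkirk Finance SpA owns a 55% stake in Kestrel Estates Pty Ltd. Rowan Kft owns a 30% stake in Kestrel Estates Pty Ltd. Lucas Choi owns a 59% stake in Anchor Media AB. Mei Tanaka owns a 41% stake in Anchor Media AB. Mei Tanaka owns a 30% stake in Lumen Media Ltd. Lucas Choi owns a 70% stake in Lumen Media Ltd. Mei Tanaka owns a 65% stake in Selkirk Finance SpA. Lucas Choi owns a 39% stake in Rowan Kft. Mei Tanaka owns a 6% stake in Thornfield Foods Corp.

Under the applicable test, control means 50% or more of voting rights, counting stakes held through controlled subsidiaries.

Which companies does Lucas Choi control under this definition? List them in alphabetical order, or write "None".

Lucas holds 70% of Lumen, so Lucas controls Lumen.
Lucas holds 59% of Anchor, so Lucas controls Anchor.
Lumen holds 94% of Thornfield, so Lucas controls Thornfield.
Anchor holds 100% of Talus, so Lucas controls Talus.
Lumen holds 79% of Quillon, so Lucas controls Quillon.
No other company's threshold is met.

Anchor Media AB, Lumen Media Ltd, Quillon Partners plc, Talus Retail SRL, Thornfield Foods Corp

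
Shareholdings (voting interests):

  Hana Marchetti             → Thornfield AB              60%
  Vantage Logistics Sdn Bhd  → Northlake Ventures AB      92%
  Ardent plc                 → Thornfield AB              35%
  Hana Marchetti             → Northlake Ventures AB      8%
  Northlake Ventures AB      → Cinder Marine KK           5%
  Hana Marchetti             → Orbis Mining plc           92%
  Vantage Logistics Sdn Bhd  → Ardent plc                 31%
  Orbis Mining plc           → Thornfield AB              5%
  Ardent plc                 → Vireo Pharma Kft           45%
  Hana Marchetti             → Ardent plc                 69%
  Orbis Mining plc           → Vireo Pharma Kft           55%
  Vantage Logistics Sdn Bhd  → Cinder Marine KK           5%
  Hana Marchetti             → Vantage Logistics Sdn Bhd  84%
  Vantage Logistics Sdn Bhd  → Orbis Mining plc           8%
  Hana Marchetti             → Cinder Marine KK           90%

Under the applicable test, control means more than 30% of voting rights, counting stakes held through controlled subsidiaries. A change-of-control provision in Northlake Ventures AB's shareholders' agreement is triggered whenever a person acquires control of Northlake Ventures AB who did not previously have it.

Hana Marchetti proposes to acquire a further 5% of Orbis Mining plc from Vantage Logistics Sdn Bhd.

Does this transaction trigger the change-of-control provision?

The purchase adds only to Hana's holdings (Vantage's stake shrinks), so Hana is the only person who could newly come to control Northlake.
Hana holds 84% of Vantage, so Hana controls Vantage.
Hana and Vantage together hold 8% + 92% = 100% of Northlake, so Hana controls Northlake.
So Hana already controls Northlake before the transaction.
After the purchase, Hana's direct stake in Orbis rises to 92% + 5% = 97%, and Vantage's stake falls to 3%.
Hana controlled Northlake already, so this is not a new person acquiring control; every other person's position is unchanged or reduced.
No new person acquires control, so the clause is not triggered.

No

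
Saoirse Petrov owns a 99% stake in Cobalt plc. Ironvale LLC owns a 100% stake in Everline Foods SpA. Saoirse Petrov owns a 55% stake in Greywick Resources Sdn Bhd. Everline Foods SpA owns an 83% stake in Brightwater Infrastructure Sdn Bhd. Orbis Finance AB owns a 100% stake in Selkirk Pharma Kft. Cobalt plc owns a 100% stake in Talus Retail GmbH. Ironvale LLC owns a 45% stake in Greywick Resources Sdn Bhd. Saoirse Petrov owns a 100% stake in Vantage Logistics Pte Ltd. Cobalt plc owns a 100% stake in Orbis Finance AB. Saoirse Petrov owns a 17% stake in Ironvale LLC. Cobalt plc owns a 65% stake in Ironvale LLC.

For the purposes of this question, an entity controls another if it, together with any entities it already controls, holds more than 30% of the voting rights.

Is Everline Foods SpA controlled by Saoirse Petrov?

Saoirse holds 99% of Cobalt, so Saoirse controls Cobalt.
Saoirse and Cobalt together hold 17% + 65% = 82% of Ironvale, so Saoirse controls Ironvale.
Ironvale holds 100% of Everline, so Saoirse controls Everline.

Yes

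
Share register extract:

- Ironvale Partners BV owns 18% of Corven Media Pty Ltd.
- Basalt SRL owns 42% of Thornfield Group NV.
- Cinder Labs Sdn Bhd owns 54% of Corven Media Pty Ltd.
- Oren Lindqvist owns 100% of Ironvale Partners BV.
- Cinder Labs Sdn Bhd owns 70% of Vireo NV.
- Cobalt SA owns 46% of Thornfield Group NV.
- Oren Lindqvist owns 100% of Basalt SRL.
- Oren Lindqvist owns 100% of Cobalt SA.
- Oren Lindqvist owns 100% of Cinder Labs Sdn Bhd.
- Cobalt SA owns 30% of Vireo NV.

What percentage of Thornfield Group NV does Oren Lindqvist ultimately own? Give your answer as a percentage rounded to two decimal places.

Oren reaches Thornfield along 2 paths.
Via Cobalt: 100% × 46% = 46%.
Via Basalt: 100% × 42% = 42%.
Total: 46% + 42% = 88%.
Rounded: 88.00%.

88.00%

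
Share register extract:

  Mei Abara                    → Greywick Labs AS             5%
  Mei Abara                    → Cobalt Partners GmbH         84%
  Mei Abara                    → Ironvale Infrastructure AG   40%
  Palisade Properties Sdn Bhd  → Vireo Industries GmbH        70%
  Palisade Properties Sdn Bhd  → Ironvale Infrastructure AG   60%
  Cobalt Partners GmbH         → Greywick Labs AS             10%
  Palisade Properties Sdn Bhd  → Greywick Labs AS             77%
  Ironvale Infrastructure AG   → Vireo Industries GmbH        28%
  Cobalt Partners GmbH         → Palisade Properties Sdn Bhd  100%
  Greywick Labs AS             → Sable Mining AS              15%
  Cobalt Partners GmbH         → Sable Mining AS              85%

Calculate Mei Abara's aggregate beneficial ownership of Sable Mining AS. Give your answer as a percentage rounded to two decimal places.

Mei reaches Sable along 4 paths.
Via Cobalt: 84% × 85% = 71.4%.
Via Cobalt → Greywick: 84% × 10% × 15% = 1.26%.
Via Greywick: 5% × 15% = 0.75%.
Via Cobalt → Palisade → Greywick: 84% × 100% × 77% × 15% = 9.702%.
Total: 71.4% + 1.26% + 0.75% + 9.702% = 83.112%.
Rounded: 83.11%.

83.11%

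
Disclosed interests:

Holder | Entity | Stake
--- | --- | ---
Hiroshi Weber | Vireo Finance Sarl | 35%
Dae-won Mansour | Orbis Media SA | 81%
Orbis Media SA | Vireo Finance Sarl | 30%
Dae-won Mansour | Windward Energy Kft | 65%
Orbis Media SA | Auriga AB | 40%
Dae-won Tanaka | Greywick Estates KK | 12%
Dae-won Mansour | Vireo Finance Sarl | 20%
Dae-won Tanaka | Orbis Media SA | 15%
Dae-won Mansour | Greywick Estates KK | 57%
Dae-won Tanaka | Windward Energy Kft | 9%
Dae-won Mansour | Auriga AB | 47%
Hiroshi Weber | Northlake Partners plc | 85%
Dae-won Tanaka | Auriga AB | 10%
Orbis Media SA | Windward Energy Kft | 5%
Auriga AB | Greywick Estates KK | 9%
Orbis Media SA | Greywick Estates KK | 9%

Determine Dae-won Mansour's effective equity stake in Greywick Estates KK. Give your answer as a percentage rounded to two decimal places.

Dae-won Mansour reaches Greywick along 4 paths.
Via Orbis: 81% × 9% = 7.29%.
Direct stake: 57% = 57%.
Via Auriga: 47% × 9% = 4.23%.
Via Orbis → Auriga: 81% × 40% × 9% = 2.916%.
Total: 7.29% + 57% + 4.23% + 2.916% = 71.436%.
Rounded: 71.44%.

71.44%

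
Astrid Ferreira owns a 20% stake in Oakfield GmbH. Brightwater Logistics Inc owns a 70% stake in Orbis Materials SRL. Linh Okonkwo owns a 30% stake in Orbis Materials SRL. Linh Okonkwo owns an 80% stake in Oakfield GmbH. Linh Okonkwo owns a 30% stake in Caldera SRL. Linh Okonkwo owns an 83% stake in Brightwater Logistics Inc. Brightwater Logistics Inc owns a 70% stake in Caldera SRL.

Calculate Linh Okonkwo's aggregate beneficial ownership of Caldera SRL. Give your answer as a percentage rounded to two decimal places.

88.10%

Linh reaches Caldera along 2 paths.
Via Brightwater: 83% × 70% = 58.1%.
Direct stake: 30% = 30%.
Total: 58.1% + 30% = 88.1%.
Rounded: 88.10%.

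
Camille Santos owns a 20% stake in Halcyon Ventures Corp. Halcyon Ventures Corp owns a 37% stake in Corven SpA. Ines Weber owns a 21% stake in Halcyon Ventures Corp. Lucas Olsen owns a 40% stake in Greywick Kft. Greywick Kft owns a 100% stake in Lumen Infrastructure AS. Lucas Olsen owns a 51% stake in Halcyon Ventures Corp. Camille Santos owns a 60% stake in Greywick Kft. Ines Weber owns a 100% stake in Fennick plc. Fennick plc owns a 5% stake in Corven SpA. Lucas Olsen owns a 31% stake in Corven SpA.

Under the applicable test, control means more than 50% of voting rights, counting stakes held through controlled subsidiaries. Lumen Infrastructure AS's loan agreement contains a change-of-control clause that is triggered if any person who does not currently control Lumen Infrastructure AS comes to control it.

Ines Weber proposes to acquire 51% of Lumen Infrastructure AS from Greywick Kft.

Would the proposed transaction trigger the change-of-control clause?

Yes

The purchase adds only to Ines's holdings (Greywick's stake shrinks), so Ines is the only person who could newly come to control Lumen.
Ines holds 100% of Fennick, so Ines controls Fennick.
Neither Ines nor any entity Ines controls holds any voting interest in Lumen.
So before the transaction, Ines does not control Lumen.
After the purchase, Ines holds 51% of Lumen directly, and Greywick's stake falls to 49%.
Ines holds 51% of Lumen, so Ines controls Lumen.
Ines did not control Lumen before and does after, so the clause is triggered.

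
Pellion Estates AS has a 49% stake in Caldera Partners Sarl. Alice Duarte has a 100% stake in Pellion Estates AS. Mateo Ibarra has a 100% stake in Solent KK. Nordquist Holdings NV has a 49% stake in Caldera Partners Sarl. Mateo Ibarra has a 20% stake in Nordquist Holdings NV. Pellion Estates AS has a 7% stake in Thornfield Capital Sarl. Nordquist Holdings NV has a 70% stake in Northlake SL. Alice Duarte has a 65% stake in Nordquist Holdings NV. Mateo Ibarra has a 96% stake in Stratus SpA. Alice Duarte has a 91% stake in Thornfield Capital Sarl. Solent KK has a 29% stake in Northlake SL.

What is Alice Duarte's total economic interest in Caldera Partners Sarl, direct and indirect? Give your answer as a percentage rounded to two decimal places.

80.85%

Alice reaches Caldera along 2 paths.
Via Nordquist: 65% × 49% = 31.85%.
Via Pellion: 100% × 49% = 49%.
Total: 31.85% + 49% = 80.85%.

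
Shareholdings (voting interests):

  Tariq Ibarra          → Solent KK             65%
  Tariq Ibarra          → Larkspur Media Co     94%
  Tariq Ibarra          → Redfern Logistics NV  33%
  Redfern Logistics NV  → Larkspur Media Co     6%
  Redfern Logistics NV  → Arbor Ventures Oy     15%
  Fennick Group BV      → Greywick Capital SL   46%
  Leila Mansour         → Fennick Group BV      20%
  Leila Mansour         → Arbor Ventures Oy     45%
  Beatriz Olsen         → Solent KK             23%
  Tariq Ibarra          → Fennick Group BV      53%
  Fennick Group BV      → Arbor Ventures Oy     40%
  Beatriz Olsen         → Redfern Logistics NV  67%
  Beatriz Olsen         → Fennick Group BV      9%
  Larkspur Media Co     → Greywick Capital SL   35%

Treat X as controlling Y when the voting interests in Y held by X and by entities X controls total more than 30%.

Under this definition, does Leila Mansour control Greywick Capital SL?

Leila holds 45% of Arbor, so Leila controls Arbor.
Neither Leila nor any entity Leila controls holds any voting interest in Greywick.
So Leila does not control Greywick.

No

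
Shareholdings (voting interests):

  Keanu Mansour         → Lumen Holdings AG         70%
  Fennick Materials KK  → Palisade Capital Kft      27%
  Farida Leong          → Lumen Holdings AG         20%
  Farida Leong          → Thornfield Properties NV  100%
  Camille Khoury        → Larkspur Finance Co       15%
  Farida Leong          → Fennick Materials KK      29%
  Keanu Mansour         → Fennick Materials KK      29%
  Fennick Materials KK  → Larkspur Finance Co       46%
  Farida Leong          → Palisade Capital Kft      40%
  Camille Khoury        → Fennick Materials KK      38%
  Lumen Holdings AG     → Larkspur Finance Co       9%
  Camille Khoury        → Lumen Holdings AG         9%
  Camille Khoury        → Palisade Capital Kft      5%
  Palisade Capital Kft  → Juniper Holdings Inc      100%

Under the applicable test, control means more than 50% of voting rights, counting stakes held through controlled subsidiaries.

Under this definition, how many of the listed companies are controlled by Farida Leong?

Farida holds 100% of Thornfield, so Farida controls Thornfield.
No other company's threshold is met.
Farida controls 1 company.

1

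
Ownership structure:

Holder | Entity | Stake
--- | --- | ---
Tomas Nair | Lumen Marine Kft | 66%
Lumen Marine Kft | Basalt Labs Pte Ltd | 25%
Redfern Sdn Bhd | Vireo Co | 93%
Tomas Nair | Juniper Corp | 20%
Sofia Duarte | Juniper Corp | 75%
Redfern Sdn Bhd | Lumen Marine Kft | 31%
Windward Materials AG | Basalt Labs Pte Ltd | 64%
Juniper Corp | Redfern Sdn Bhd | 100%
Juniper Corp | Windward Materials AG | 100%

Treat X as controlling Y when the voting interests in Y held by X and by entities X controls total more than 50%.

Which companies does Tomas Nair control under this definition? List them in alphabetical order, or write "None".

Lumen Marine Kft

Tomas holds 66% of Lumen, so Tomas controls Lumen.
No other company's threshold is met.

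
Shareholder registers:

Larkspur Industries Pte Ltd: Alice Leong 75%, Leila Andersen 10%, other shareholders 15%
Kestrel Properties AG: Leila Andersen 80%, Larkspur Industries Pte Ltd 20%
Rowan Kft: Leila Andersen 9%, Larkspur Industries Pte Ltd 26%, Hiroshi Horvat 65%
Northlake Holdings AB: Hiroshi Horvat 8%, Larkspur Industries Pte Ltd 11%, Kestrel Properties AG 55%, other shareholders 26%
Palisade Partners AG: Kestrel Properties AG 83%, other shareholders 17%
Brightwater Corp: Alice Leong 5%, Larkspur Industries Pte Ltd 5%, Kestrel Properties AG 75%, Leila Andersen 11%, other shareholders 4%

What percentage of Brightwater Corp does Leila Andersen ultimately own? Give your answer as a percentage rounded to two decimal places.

Leila reaches Brightwater along 4 paths.
Via Larkspur: 10% × 5% = 0.5%.
Via Kestrel: 80% × 75% = 60%.
Via Larkspur → Kestrel: 10% × 20% × 75% = 1.5%.
Direct stake: 11% = 11%.
Total: 0.5% + 60% + 1.5% + 11% = 73%.
Rounded: 73.00%.

73.00%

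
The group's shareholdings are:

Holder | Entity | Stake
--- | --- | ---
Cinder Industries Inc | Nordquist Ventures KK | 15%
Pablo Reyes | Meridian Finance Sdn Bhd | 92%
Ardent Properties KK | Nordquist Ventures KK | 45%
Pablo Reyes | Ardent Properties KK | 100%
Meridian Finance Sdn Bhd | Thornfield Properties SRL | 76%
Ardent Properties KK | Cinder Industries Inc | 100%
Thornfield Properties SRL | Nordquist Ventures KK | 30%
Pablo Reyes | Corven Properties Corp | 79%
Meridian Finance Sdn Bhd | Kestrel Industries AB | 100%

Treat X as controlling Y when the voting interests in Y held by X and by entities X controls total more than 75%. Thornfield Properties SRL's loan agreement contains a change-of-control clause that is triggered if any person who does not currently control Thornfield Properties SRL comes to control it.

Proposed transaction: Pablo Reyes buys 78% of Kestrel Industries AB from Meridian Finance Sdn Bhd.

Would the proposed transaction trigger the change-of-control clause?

No

The purchase adds only to Pablo's holdings (Meridian's stake shrinks), so Pablo is the only person who could newly come to control Thornfield.
Pablo holds 92% of Meridian, so Pablo controls Meridian.
Meridian holds 76% of Thornfield, so Pablo controls Thornfield.
So Pablo already controls Thornfield before the transaction.
After the purchase, Pablo holds 78% of Kestrel directly, and Meridian's stake falls to 22%.
Pablo controlled Thornfield already, so this is not a new person acquiring control; every other person's position is unchanged or reduced.
No new person acquires control, so the clause is not triggered.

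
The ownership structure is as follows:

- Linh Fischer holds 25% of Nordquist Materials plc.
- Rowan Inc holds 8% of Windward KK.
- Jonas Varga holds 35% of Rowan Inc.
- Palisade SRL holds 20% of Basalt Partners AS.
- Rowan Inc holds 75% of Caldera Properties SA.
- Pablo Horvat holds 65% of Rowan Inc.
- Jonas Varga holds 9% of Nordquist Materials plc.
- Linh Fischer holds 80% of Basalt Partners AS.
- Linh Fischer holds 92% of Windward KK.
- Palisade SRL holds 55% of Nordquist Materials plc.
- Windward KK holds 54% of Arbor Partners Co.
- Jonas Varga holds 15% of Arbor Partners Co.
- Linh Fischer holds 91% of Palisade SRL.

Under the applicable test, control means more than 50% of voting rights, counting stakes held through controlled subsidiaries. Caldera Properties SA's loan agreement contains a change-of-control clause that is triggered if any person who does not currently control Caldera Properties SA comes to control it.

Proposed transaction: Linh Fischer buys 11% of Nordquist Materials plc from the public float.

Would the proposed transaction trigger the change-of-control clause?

The purchase changes only Linh's holdings, so Linh is the only person who could newly come to control Caldera.
Linh holds 91% of Palisade, so Linh controls Palisade.
Palisade and Linh together hold 55% + 25% = 80% of Nordquist, so Linh controls Nordquist.
Palisade and Linh together hold 20% + 80% = 100% of Basalt, so Linh controls Basalt.
Linh holds 92% of Windward, so Linh controls Windward.
Windward holds 54% of Arbor, so Linh controls Arbor.
Neither Linh nor any entity Linh controls holds any voting interest in Caldera.
So before the transaction, Linh does not control Caldera.
After the purchase, Linh's direct stake in Nordquist rises to 25% + 11% = 36%.
Palisade and Linh together hold 55% + 36% = 91% of Nordquist, so Linh controls Nordquist.
After the transaction, neither Linh nor any entity Linh controls holds a voting interest in Caldera, so Linh still does not control it.
No new person acquires control, so the clause is not triggered.

No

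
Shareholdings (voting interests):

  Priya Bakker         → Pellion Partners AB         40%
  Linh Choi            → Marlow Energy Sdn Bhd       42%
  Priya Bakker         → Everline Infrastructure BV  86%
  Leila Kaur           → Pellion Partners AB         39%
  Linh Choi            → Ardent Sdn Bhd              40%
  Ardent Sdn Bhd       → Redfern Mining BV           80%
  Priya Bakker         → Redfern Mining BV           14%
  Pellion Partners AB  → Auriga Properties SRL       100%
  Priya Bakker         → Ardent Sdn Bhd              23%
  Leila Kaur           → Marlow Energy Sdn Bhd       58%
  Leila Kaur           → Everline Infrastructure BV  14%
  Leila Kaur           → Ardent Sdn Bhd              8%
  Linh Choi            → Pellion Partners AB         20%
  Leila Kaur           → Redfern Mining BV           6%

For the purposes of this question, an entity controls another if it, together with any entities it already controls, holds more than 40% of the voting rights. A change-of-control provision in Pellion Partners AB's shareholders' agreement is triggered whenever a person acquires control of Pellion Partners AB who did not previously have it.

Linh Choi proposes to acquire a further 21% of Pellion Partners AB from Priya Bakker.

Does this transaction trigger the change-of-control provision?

The purchase adds only to Linh's holdings (Priya's stake shrinks), so Linh is the only person who could newly come to control Pellion.
Linh holds 42% of Marlow, so Linh controls Marlow.
In Pellion, Linh's side holds only 20%, not > 40%.
So before the transaction, Linh does not control Pellion.
After the purchase, Linh's direct stake in Pellion rises to 20% + 21% = 41%, and Priya's stake falls to 19%.
Linh holds 41% of Pellion, so Linh controls Pellion.
Linh did not control Pellion before and does after, so the clause is triggered.

Yes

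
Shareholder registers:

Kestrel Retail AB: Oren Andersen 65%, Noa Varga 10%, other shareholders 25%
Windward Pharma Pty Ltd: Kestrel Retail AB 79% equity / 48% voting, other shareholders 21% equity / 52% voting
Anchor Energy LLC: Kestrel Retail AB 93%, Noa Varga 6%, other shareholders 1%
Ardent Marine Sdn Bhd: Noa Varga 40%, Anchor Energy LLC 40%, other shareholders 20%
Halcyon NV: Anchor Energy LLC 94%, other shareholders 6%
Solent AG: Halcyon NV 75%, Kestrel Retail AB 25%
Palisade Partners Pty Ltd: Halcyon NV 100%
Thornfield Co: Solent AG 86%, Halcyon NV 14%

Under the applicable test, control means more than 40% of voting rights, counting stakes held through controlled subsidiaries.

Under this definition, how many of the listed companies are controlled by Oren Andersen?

Oren holds 65% of Kestrel, so Oren controls Kestrel.
Kestrel holds 48% of Windward, so Oren controls Windward.
Kestrel holds 93% of Anchor, so Oren controls Anchor.
Anchor holds 94% of Halcyon, so Oren controls Halcyon.
Halcyon and Kestrel together hold 75% + 25% = 100% of Solent, so Oren controls Solent.
Halcyon holds 100% of Palisade, so Oren controls Palisade.
Solent and Halcyon together hold 86% + 14% = 100% of Thornfield, so Oren controls Thornfield.
No other company's threshold is met.
Oren controls 7 companies.

7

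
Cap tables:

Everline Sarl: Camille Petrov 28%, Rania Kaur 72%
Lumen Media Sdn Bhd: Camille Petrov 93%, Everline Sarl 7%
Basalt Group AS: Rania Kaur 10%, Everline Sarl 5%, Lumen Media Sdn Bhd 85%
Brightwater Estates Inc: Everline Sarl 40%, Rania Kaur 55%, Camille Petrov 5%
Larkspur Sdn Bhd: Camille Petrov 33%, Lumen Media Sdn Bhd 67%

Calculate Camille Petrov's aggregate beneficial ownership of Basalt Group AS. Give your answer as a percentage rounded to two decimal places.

82.12%

Camille reaches Basalt along 3 paths.
Via Everline: 28% × 5% = 1.4%.
Via Lumen: 93% × 85% = 79.05%.
Via Everline → Lumen: 28% × 7% × 85% = 1.666%.
Total: 1.4% + 79.05% + 1.666% = 82.116%.
Rounded: 82.12%.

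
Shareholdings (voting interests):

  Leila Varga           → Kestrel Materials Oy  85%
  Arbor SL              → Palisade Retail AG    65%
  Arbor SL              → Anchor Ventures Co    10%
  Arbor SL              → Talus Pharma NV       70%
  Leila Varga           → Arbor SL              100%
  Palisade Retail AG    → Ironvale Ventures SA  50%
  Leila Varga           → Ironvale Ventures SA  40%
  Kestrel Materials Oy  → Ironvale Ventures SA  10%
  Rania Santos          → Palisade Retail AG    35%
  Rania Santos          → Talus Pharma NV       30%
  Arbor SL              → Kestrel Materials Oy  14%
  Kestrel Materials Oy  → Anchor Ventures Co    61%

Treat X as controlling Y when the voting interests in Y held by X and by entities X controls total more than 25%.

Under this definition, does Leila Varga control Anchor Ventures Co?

Leila holds 100% of Arbor, so Leila controls Arbor.
Arbor and Leila together hold 14% + 85% = 99% of Kestrel, so Leila controls Kestrel.
Kestrel and Arbor together hold 61% + 10% = 71% of Anchor, so Leila controls Anchor.

Yes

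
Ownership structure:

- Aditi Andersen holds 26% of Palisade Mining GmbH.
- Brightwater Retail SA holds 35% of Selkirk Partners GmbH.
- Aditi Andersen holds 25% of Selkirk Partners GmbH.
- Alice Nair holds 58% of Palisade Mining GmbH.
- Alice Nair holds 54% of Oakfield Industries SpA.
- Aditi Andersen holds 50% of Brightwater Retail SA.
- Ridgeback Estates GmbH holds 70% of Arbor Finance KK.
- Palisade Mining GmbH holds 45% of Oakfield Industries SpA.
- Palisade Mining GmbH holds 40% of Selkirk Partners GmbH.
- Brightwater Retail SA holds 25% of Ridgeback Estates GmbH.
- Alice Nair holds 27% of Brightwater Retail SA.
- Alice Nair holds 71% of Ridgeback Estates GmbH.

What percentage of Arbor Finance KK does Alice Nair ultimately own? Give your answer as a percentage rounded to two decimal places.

54.43%

Alice reaches Arbor along 2 paths.
Via Ridgeback: 71% × 70% = 49.7%.
Via Brightwater → Ridgeback: 27% × 25% × 70% = 4.725%.
Total: 49.7% + 4.725% = 54.425%.
Rounded: 54.43%.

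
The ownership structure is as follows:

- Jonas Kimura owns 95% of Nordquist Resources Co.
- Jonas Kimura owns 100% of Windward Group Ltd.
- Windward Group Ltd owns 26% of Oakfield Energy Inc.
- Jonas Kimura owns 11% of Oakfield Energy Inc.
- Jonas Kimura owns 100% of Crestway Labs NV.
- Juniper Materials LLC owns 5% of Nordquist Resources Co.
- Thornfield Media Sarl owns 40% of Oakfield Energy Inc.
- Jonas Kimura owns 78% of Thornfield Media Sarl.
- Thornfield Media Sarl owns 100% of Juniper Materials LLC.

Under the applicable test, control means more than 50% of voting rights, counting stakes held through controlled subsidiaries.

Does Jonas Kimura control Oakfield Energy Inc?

Jonas holds 100% of Windward, so Jonas controls Windward.
Jonas holds 78% of Thornfield, so Jonas controls Thornfield.
Thornfield and Jonas and Windward together hold 40% + 11% + 26% = 77% of Oakfield, so Jonas controls Oakfield.

Yes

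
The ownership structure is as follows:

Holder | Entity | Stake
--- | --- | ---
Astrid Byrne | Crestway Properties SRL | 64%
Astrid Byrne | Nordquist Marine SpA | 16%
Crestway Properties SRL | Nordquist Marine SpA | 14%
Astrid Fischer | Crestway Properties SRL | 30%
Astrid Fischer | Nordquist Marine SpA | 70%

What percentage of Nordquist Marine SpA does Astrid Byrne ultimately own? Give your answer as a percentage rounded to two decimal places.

Astrid Byrne reaches Nordquist along 2 paths.
Direct stake: 16% = 16%.
Via Crestway: 64% × 14% = 8.96%.
Total: 16% + 8.96% = 24.96%.

24.96%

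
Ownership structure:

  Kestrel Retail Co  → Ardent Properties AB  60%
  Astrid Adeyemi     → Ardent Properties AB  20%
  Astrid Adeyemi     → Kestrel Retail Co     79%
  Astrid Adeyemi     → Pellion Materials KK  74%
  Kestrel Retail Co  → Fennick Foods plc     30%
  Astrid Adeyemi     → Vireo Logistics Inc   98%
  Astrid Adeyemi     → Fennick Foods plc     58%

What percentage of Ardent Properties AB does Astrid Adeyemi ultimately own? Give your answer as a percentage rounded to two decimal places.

67.40%

Astrid reaches Ardent along 2 paths.
Via Kestrel: 79% × 60% = 47.4%.
Direct stake: 20% = 20%.
Total: 47.4% + 20% = 67.4%.
Rounded: 67.40%.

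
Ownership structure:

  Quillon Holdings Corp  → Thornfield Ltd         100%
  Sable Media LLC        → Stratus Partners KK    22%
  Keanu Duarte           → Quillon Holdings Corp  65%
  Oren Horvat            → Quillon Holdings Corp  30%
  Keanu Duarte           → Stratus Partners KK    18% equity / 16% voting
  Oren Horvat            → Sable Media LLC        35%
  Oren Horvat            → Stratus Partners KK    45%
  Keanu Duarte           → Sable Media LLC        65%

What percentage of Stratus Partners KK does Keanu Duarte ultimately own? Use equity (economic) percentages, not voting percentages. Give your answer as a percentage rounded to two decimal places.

Keanu reaches Stratus along 2 paths.
Via Sable: 65% × 22% = 14.3%.
Direct stake: 18% = 18%.
Total: 14.3% + 18% = 32.3%.
Rounded: 32.30%.

32.30%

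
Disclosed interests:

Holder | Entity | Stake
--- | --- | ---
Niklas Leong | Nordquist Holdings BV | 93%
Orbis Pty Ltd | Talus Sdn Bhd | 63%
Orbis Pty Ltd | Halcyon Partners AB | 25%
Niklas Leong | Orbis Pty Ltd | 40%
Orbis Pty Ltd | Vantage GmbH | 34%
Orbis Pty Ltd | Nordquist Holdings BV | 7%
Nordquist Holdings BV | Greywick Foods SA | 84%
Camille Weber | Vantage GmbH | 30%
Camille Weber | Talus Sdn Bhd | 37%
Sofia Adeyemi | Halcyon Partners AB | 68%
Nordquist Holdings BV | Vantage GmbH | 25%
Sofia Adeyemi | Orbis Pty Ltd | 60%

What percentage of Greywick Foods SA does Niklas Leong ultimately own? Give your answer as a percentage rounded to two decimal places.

Niklas reaches Greywick along 2 paths.
Via Nordquist: 93% × 84% = 78.12%.
Via Orbis → Nordquist: 40% × 7% × 84% = 2.352%.
Total: 78.12% + 2.352% = 80.472%.
Rounded: 80.47%.

80.47%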